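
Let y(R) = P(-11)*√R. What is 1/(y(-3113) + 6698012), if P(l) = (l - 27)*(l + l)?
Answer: 1674503/11216385103848 - 209*I*√3113/11216385103848 ≈ 1.4929e-7 - 1.0396e-9*I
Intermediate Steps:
P(l) = 2*l*(-27 + l) (P(l) = (-27 + l)*(2*l) = 2*l*(-27 + l))
y(R) = 836*√R (y(R) = (2*(-11)*(-27 - 11))*√R = (2*(-11)*(-38))*√R = 836*√R)
1/(y(-3113) + 6698012) = 1/(836*√(-3113) + 6698012) = 1/(836*(I*√3113) + 6698012) = 1/(836*I*√3113 + 6698012) = 1/(6698012 + 836*I*√3113)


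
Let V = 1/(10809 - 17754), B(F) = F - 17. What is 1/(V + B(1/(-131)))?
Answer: -909795/15473591 ≈ -0.058797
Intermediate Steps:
B(F) = -17 + F
V = -1/6945 (V = 1/(-6945) = -1/6945 ≈ -0.00014399)
1/(V + B(1/(-131))) = 1/(-1/6945 + (-17 + 1/(-131))) = 1/(-1/6945 + (-17 - 1/131)) = 1/(-1/6945 - 2228/131) = 1/(-15473591/909795) = -909795/15473591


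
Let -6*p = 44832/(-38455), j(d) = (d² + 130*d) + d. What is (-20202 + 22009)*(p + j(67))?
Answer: 921843764114/38455 ≈ 2.3972e+7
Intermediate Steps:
j(d) = d² + 131*d
p = 7472/38455 (p = -7472/(-38455) = -7472*(-1)/38455 = -⅙*(-44832/38455) = 7472/38455 ≈ 0.19430)
(-20202 + 22009)*(p + j(67)) = (-20202 + 22009)*(7472/38455 + 67*(131 + 67)) = 1807*(7472/38455 + 67*198) = 1807*(7472/38455 + 13266) = 1807*(510151502/38455) = 921843764114/38455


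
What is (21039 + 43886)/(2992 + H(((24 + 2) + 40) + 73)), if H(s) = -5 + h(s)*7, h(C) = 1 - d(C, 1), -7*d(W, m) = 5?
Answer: 64925/2999 ≈ 21.649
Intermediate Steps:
d(W, m) = -5/7 (d(W, m) = -1/7*5 = -5/7)
h(C) = 12/7 (h(C) = 1 - 1*(-5/7) = 1 + 5/7 = 12/7)
H(s) = 7 (H(s) = -5 + (12/7)*7 = -5 + 12 = 7)
(21039 + 43886)/(2992 + H(((24 + 2) + 40) + 73)) = (21039 + 43886)/(2992 + 7) = 64925/2999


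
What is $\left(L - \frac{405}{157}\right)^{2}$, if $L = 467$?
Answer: $\frac{5316451396}{24649} \approx 2.1569 \cdot 10^{5}$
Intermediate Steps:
$\left(L - \frac{405}{157}\right)^{2} = \left(467 - \frac{405}{157}\right)^{2} = \left(\frac{72914}{157}\right)^{2} = \frac{5316451396}{24649}$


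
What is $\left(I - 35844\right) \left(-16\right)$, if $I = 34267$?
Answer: $25232$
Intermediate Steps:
$\left(I - 35844\right) \left(-16\right) = \left(34267 - 35844\right) \left(-16\right) = \left(-1577\right) \left(-16\right) = 25232$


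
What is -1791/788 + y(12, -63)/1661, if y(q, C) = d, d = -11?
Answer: -271229/118988 ≈ -2.2795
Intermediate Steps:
y(q, C) = -11
-1791/788 + y(12, -63)/1661 = -1791/788 - 11/1661 = -1791*1/788 - 11*1/1661 = -1791/788 - 1/151 = -271229/118988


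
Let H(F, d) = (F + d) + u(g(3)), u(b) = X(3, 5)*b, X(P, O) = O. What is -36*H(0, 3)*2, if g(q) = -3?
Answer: 864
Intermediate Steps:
u(b) = 5*b
H(F, d) = -15 + F + d (H(F, d) = (F + d) + 5*(-3) = (F + d) - 15 = -15 + F + d)
-36*H(0, 3)*2 = -36*(-15 + 0 + 3)*2 = -36*(-12)*2 = -(-432)*2 = -1*(-864) = 864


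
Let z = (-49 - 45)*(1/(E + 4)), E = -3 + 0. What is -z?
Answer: 94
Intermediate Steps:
E = -3
z = -94 (z = (-49 - 45)*(1/(-3 + 4)) = -94/1 = -94 ≈ -94.000)
-z = -1*(-94) = 94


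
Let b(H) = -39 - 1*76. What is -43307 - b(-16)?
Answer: -43192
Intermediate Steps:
b(H) = -115 (b(H) = -39 - 76 = -115)
-43307 - b(-16) = -43307 - 1*(-115) = -43307 + 115 = -43192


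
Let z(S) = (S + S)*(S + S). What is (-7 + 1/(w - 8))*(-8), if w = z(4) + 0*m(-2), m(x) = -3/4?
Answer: 391/7 ≈ 55.857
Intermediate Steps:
m(x) = -¾ (m(x) = -3*¼ = -¾)
z(S) = 4*S² (z(S) = (2*S)*(2*S) = 4*S²)
w = 64 (w = 4*4² + 0*(-¾) = 4*16 + 0 = 64 + 0 = 64)
(-7 + 1/(w - 8))*(-8) = (-7 + 1/(64 - 8))*(-8) = (-7 + 1/56)*(-8) = -391/56*(-8) = 391/7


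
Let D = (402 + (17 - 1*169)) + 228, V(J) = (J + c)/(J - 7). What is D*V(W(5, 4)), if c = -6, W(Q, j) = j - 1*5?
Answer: 1673/4 ≈ 418.25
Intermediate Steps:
W(Q, j) = -5 + j (W(Q, j) = j - 5 = -5 + j)
V(J) = (-6 + J)/(-7 + J) (V(J) = (J - 6)/(J - 7) = (-6 + J)/(-7 + J))
D = 478 (D = (402 + (17 - 169)) + 228 = (402 - 152) + 228 = 250 + 228 = 478)
D*V(W(5, 4)) = 478*((-6 + (-5 + 4))/(-7 + (-5 + 4))) = 478*((-6 - 1)/(-7 - 1)) = 478*(-7/(-8)) = 478*(-⅛*(-7)) = 478*(7/8) = 1673/4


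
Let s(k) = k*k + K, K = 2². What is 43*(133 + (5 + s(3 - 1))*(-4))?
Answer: 3483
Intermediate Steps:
K = 4
s(k) = 4 + k² (s(k) = k*k + 4 = k² + 4 = 4 + k²)
43*(133 + (5 + s(3 - 1))*(-4)) = 43*(133 + (5 + (4 + (3 - 1)²))*(-4)) = 43*(133 + (5 + (4 + 2²))*(-4)) = 43*(133 + (5 + (4 + 4))*(-4)) = 43*(133 + (5 + 8)*(-4)) = 43*(133 + 13*(-4)) = 43*(133 - 52) = 43*81 = 3483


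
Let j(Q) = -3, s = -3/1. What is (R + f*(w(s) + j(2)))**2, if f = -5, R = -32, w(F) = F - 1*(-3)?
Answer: 289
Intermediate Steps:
s = -3 (s = -3*1 = -3)
w(F) = 3 + F (w(F) = F + 3 = 3 + F)
(R + f*(w(s) + j(2)))**2 = (-32 - 5*((3 - 3) - 3))**2 = (-32 - 5*(0 - 3))**2 = (-32 - 5*(-3))**2 = (-32 + 15)**2 = (-17)**2 = 289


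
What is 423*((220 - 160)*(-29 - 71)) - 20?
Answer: -2538020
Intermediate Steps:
423*((220 - 160)*(-29 - 71)) - 20 = 423*(60*(-100)) - 20 = 423*(-6000) - 20 = -2538000 - 20 = -2538020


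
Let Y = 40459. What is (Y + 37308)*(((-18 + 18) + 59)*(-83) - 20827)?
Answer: -2000478308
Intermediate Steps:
(Y + 37308)*(((-18 + 18) + 59)*(-83) - 20827) = (40459 + 37308)*(((-18 + 18) + 59)*(-83) - 20827) = 77767*((0 + 59)*(-83) - 20827) = 77767*(59*(-83) - 20827) = 77767*(-4897 - 20827) = 77767*(-25724) = -2000478308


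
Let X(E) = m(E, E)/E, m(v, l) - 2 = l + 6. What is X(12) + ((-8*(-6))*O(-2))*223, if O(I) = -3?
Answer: -96331/3 ≈ -32110.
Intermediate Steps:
m(v, l) = 8 + l (m(v, l) = 2 + (l + 6) = 2 + (6 + l) = 8 + l)
X(E) = (8 + E)/E
X(12) + ((-8*(-6))*O(-2))*223 = (8 + 12)/12 + (-8*(-6)*(-3))*223 = (1/12)*20 + (48*(-3))*223 = 5/3 - 144*223 = 5/3 - 32112 = -96331/3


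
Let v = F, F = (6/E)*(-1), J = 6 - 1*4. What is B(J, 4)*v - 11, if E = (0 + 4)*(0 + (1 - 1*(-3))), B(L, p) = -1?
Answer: -85/8 ≈ -10.625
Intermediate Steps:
J = 2 (J = 6 - 4 = 2)
E = 16 (E = 4*(0 + (1 + 3)) = 4*(0 + 4) = 4*4 = 16)
F = -3/8 (F = (6/16)*(-1) = (6*(1/16))*(-1) = (3/8)*(-1) = -3/8 ≈ -0.37500)
v = -3/8 ≈ -0.37500
B(J, 4)*v - 11 = -1*(-3/8) - 11 = 3/8 - 11 = -85/8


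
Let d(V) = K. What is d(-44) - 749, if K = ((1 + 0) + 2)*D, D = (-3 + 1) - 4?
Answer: -767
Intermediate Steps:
D = -6 (D = -2 - 4 = -6)
K = -18 (K = ((1 + 0) + 2)*(-6) = (1 + 2)*(-6) = 3*(-6) = -18)
d(V) = -18
d(-44) - 749 = -18 - 749 = -767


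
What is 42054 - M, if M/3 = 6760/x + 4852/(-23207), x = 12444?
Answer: 1012033098328/24065659 ≈ 42053.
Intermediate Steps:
M = 24125258/24065659 (M = 3*(6760/12444 + 4852/(-23207)) = 3*(6760*(1/12444) + 4852*(-1/23207)) = 3*(1690/3111 - 4852/23207) = 3*(24125258/72196977) = 24125258/24065659 ≈ 1.0025)
42054 - M = 42054 - 1*24125258/24065659 = 42054 - 24125258/24065659 = 1012033098328/24065659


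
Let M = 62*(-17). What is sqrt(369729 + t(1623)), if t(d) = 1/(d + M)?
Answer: sqrt(119703831338)/569 ≈ 608.05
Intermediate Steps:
M = -1054
t(d) = 1/(-1054 + d) (t(d) = 1/(d - 1054) = 1/(-1054 + d))
sqrt(369729 + t(1623)) = sqrt(369729 + 1/(-1054 + 1623)) = sqrt(369729 + 1/569) = sqrt(210375802/569) = sqrt(119703831338)/569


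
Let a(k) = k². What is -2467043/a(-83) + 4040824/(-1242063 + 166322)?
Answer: -2681736540399/7410779749 ≈ -361.87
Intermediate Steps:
-2467043/a(-83) + 4040824/(-1242063 + 166322) = -2467043/((-83)²) + 4040824/(-1242063 + 166322) = -2467043/6889 + 4040824/(-1075741) = -2467043*1/6889 + 4040824*(-1/1075741) = -2467043/6889 - 4040824/1075741 = -2681736540399/7410779749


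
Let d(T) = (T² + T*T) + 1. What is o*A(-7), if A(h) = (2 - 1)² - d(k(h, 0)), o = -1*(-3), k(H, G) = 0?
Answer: 0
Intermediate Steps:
o = 3
d(T) = 1 + 2*T² (d(T) = (T² + T²) + 1 = 2*T² + 1 = 1 + 2*T²)
A(h) = 0 (A(h) = (2 - 1)² - (1 + 2*0²) = 1² - (1 + 2*0) = 1 - (1 + 0) = 1 - 1*1 = 1 - 1 = 0)
o*A(-7) = 3*0 = 0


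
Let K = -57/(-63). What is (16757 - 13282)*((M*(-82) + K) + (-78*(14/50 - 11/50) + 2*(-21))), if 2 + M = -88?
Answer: 535215052/21 ≈ 2.5486e+7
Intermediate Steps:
M = -90 (M = -2 - 88 = -90)
K = 19/21 (K = -57*(-1/63) = 19/21 ≈ 0.90476)
(16757 - 13282)*((M*(-82) + K) + (-78*(14/50 - 11/50) + 2*(-21))) = (16757 - 13282)*((-90*(-82) + 19/21) + (-78*(14/50 - 11/50) + 2*(-21))) = 3475*((7380 + 19/21) + (-78*(14*(1/50) - 11*1/50) - 42)) = 3475*(154999/21 + (-78*(7/25 - 11/50) - 42)) = 3475*(154999/21 + (-78*3/50 - 42)) = 3475*(154999/21 + (-117/25 - 42)) = 3475*(154999/21 - 1167/25) = 3475*(3850468/525) = 535215052/21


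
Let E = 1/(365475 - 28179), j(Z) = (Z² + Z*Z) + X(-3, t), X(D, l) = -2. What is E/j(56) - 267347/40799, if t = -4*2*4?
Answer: -51399792012131/7843963517280 ≈ -6.5528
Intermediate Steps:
t = -32 (t = -8*4 = -32)
j(Z) = -2 + 2*Z² (j(Z) = (Z² + Z*Z) - 2 = (Z² + Z²) - 2 = 2*Z² - 2 = -2 + 2*Z²)
E = 1/337296 ≈ 2.9648e-6
E/j(56) - 267347/40799 = 1/(337296*(-2 + 2*56²)) - 267347/40799 = 1/(337296*(-2 + 2*3136)) - 267347*1/40799 = 1/(337296*(-2 + 6272)) - 267347/40799 = (1/337296)/6270 - 267347/40799 = (1/337296)*(1/6270) - 267347/40799 = 1/2114845920 - 267347/40799 = -51399792012131/7843963517280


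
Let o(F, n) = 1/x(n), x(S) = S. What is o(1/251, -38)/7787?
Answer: -1/295906 ≈ -3.3795e-6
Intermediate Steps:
o(F, n) = 1/n
o(1/251, -38)/7787 = 1/(-38*7787) = -1/38*1/7787 = -1/295906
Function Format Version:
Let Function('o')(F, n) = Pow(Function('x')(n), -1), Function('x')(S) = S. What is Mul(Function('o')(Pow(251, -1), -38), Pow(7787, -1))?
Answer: Rational(-1, 295906) ≈ -3.3795e-6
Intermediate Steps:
Function('o')(F, n) = Pow(n, -1)
Mul(Function('o')(Pow(251, -1), -38), Pow(7787, -1)) = Mul(Pow(-38, -1), Pow(7787, -1)) = Mul(Rational(-1, 38), Rational(1, 7787)) = Rational(-1, 295906)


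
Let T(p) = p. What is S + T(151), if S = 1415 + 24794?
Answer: 26360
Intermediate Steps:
S = 26209
S + T(151) = 26209 + 151 = 26360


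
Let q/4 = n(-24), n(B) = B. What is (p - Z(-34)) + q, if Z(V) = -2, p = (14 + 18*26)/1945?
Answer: -182348/1945 ≈ -93.752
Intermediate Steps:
p = 482/1945 (p = (14 + 468)*(1/1945) = 482*(1/1945) = 482/1945 ≈ 0.24781)
q = -96 (q = 4*(-24) = -96)
(p - Z(-34)) + q = (482/1945 - 1*(-2)) - 96 = (482/1945 + 2) - 96 = 4372/1945 - 96 = -182348/1945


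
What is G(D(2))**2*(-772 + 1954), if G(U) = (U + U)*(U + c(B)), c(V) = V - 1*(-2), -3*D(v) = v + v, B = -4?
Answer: 2521600/27 ≈ 93393.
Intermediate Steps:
D(v) = -2*v/3 (D(v) = -(v + v)/3 = -2*v/3)
c(V) = 2 + V (c(V) = V + 2 = 2 + V)
G(U) = 2*U*(-2 + U) (G(U) = (U + U)*(U + (2 - 4)) = (2*U)*(U - 2) = (2*U)*(-2 + U) = 2*U*(-2 + U))
G(D(2))**2*(-772 + 1954) = (2*(-2/3*2)*(-2 - 2/3*2))**2*(-772 + 1954) = (2*(-4/3)*(-2 - 4/3))**2*1182 = (2*(-4/3)*(-10/3))**2*1182 = (80/9)**2*1182 = (6400/81)*1182 = 2521600/27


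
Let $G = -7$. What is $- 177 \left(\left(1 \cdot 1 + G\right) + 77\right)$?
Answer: $-12567$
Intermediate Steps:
$- 177 \left(\left(1 \cdot 1 + G\right) + 77\right) = - 177 \left(\left(1 \cdot 1 - 7\right) + 77\right) = - 177 \left(\left(1 - 7\right) + 77\right) = - 177 \left(-6 + 77\right) = \left(-177\right) 71 = -12567$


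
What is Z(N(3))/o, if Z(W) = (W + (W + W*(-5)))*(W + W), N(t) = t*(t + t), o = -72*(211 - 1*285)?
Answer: -27/74 ≈ -0.36486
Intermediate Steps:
o = 5328 (o = -72*(211 - 285) = -72*(-74) = 5328)
N(t) = 2*t² (N(t) = t*(2*t) = 2*t²)
Z(W) = -6*W² (Z(W) = (W + (W - 5*W))*(2*W) = (W - 4*W)*(2*W) = (-3*W)*(2*W) = -6*W²)
Z(N(3))/o = -6*(2*3²)²/5328 = -6*(2*9)²*(1/5328) = -6*18²*(1/5328) = -6*324*(1/5328) = -1944*1/5328 = -27/74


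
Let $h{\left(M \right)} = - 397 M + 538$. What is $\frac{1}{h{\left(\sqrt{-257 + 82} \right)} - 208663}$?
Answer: $\frac{i}{5 \left(- 41625 i + 397 \sqrt{7}\right)} \approx -4.8017 \cdot 10^{-6} + 1.2117 \cdot 10^{-7} i$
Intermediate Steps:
$h{\left(M \right)} = 538 - 397 M$
$\frac{1}{h{\left(\sqrt{-257 + 82} \right)} - 208663} = \frac{1}{\left(538 - 397 \sqrt{-257 + 82}\right) - 208663} = \frac{1}{\left(538 - 397 \sqrt{-175}\right) - 208663} = \frac{1}{\left(538 - 397 \cdot 5 i \sqrt{7}\right) - 208663} = \frac{1}{\left(538 - 1985 i \sqrt{7}\right) - 208663} = \frac{1}{-208125 - 1985 i \sqrt{7}}$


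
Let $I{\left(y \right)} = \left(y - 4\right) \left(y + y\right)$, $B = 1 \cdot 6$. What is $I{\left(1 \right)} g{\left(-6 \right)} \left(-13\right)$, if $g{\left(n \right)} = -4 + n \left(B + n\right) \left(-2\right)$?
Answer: $-312$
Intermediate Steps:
$B = 6$
$I{\left(y \right)} = 2 y \left(-4 + y\right)$ ($I{\left(y \right)} = \left(-4 + y\right) 2 y = 2 y \left(-4 + y\right)$)
$g{\left(n \right)} = -4 + n \left(-12 - 2 n\right)$ ($g{\left(n \right)} = -4 + n \left(6 + n\right) \left(-2\right) = -4 + n \left(-12 - 2 n\right)$)
$I{\left(1 \right)} g{\left(-6 \right)} \left(-13\right) = 2 \cdot 1 \left(-4 + 1\right) \left(-4 - -72 - 2 \left(-6\right)^{2}\right) \left(-13\right) = 2 \cdot 1 \left(-3\right) \left(-4 + 72 - 72\right) \left(-13\right) = - 6 \left(-4 + 72 - 72\right) \left(-13\right) = \left(-6\right) \left(-4\right) \left(-13\right) = 24 \left(-13\right) = -312$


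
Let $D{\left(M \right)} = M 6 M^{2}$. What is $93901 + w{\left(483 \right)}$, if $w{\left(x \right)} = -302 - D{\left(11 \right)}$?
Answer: $85613$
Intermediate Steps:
$D{\left(M \right)} = 6 M^{3}$ ($D{\left(M \right)} = 6 M M^{2} = 6 M^{3}$)
$w{\left(x \right)} = -8288$ ($w{\left(x \right)} = -302 - 6 \cdot 11^{3} = -302 - 6 \cdot 1331 = -302 - 7986 = -8288$)
$93901 + w{\left(483 \right)} = 93901 - 8288 = 85613$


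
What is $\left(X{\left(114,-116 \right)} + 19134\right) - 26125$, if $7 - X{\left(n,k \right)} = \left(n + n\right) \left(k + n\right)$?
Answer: $-6528$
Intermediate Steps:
$X{\left(n,k \right)} = 7 - 2 n \left(k + n\right)$ ($X{\left(n,k \right)} = 7 - \left(n + n\right) \left(k + n\right) = 7 - 2 n \left(k + n\right)$)
$\left(X{\left(114,-116 \right)} + 19134\right) - 26125 = \left(\left(7 - 2 \cdot 114^{2} - \left(-232\right) 114\right) + 19134\right) - 26125 = \left(\left(7 - 25992 + 26448\right) + 19134\right) - 26125 = \left(463 + 19134\right) - 26125 = 19597 - 26125 = -6528$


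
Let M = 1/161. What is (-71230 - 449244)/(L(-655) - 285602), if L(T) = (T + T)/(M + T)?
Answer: 27443032598/15058831199 ≈ 1.8224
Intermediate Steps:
M = 1/161 ≈ 0.0062112
L(T) = 2*T/(1/161 + T) (L(T) = (T + T)/(1/161 + T) = (2*T)/(1/161 + T) = 2*T/(1/161 + T))
(-71230 - 449244)/(L(-655) - 285602) = (-71230 - 449244)/(322*(-655)/(1 + 161*(-655)) - 285602) = -520474/(322*(-655)/(1 - 105455) - 285602) = -520474/(322*(-655)/(-105454) - 285602) = -520474/(322*(-655)*(-1/105454) - 285602) = -520474/(105455/52727 - 285602) = -520474/(-15058831199/52727) = -520474*(-52727/15058831199) = 27443032598/15058831199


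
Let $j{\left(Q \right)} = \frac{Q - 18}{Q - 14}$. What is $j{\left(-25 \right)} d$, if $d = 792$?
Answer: $\frac{11352}{13} \approx 873.23$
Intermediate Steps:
$j{\left(Q \right)} = \frac{-18 + Q}{-14 + Q}$
$j{\left(-25 \right)} d = \frac{-18 - 25}{-14 - 25} \cdot 792 = \frac{1}{-39} \left(-43\right) 792 = \left(- \frac{1}{39}\right) \left(-43\right) 792 = \frac{43}{39} \cdot 792 = \frac{11352}{13}$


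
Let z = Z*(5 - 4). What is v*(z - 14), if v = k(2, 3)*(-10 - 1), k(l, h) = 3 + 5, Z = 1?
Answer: 1144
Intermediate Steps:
k(l, h) = 8
v = -88 (v = 8*(-10 - 1) = 8*(-11) = -88)
z = 1 (z = 1*(5 - 4) = 1*1 = 1)
v*(z - 14) = -88*(1 - 14) = -88*(-13) = 1144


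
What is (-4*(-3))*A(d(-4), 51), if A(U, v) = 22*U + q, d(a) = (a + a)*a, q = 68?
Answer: 9264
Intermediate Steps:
d(a) = 2*a² (d(a) = (2*a)*a = 2*a²)
A(U, v) = 68 + 22*U (A(U, v) = 22*U + 68 = 68 + 22*U)
(-4*(-3))*A(d(-4), 51) = (-4*(-3))*(68 + 22*(2*(-4)²)) = 12*(68 + 22*(2*16)) = 12*(68 + 22*32) = 12*(68 + 704) = 12*772 = 9264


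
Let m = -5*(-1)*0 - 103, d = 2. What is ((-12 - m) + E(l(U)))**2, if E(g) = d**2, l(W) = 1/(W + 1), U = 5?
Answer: 9025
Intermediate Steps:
l(W) = 1/(1 + W)
m = -103 (m = 5*0 - 103 = 0 - 103 = -103)
E(g) = 4 (E(g) = 2**2 = 4)
((-12 - m) + E(l(U)))**2 = ((-12 - 1*(-103)) + 4)**2 = ((-12 + 103) + 4)**2 = (91 + 4)**2 = 95**2 = 9025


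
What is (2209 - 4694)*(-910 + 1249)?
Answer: -842415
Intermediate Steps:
(2209 - 4694)*(-910 + 1249) = -2485*339 = -842415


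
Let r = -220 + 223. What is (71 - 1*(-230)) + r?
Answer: 304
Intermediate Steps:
r = 3
(71 - 1*(-230)) + r = (71 - 1*(-230)) + 3 = (71 + 230) + 3 = 301 + 3 = 304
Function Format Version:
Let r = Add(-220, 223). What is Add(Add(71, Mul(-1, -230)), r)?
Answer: 304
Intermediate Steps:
r = 3
Add(Add(71, Mul(-1, -230)), r) = Add(Add(71, Mul(-1, -230)), 3) = Add(Add(71, 230), 3) = Add(301, 3) = 304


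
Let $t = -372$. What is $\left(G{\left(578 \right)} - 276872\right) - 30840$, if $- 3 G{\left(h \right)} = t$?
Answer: $-307588$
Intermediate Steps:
$G{\left(h \right)} = 124$ ($G{\left(h \right)} = \left(- \frac{1}{3}\right) \left(-372\right) = 124$)
$\left(G{\left(578 \right)} - 276872\right) - 30840 = \left(124 - 276872\right) - 30840 = -276748 + \left(-32600 + 1760\right) = -276748 - 30840 = -307588$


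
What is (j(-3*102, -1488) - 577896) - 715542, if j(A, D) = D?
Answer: -1294926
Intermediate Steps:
(j(-3*102, -1488) - 577896) - 715542 = (-1488 - 577896) - 715542 = -579384 - 715542 = -1294926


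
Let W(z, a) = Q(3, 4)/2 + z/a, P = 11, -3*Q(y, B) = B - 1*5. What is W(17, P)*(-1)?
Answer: -113/66 ≈ -1.7121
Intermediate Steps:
Q(y, B) = 5/3 - B/3 (Q(y, B) = -(B - 1*5)/3 = -(B - 5)/3 = -(-5 + B)/3 = 5/3 - B/3)
W(z, a) = 1/6 + z/a (W(z, a) = (5/3 - 1/3*4)/2 + z/a = (5/3 - 4/3)*(1/2) + z/a = (1/3)*(1/2) + z/a = 1/6 + z/a)
W(17, P)*(-1) = ((17 + (1/6)*11)/11)*(-1) = ((17 + 11/6)/11)*(-1) = ((1/11)*(113/6))*(-1) = (113/66)*(-1) = -113/66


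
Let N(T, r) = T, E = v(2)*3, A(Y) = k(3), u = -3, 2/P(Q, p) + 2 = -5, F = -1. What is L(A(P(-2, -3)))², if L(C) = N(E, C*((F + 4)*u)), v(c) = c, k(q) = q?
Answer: 36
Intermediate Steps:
P(Q, p) = -2/7 (P(Q, p) = 2/(-2 - 5) = 2/(-7) = 2*(-⅐) = -2/7)
A(Y) = 3
E = 6 (E = 2*3 = 6)
L(C) = 6
L(A(P(-2, -3)))² = 6² = 36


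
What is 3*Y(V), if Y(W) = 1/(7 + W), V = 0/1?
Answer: 3/7 ≈ 0.42857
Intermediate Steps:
V = 0 (V = 0*1 = 0)
3*Y(V) = 3/(7 + 0) = 3/7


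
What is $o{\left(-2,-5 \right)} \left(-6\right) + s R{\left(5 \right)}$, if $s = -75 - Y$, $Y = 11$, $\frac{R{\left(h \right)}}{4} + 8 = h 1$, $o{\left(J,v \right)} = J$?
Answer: $1044$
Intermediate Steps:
$R{\left(h \right)} = -32 + 4 h$ ($R{\left(h \right)} = -32 + 4 h 1 = -32 + 4 h$)
$s = -86$ ($s = -75 - 11 = -86$)
$o{\left(-2,-5 \right)} \left(-6\right) + s R{\left(5 \right)} = \left(-2\right) \left(-6\right) - 86 \left(-32 + 4 \cdot 5\right) = 12 - 86 \left(-32 + 20\right) = 12 - -1032 = 12 + 1032 = 1044$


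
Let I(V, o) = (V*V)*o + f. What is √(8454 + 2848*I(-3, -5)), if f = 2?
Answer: I*√114010 ≈ 337.65*I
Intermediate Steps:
I(V, o) = 2 + o*V² (I(V, o) = (V*V)*o + 2 = V²*o + 2 = o*V² + 2 = 2 + o*V²)
√(8454 + 2848*I(-3, -5)) = √(8454 + 2848*(2 - 5*(-3)²)) = √(8454 + 2848*(2 - 5*9)) = √(8454 + 2848*(2 - 45)) = √(8454 + 2848*(-43)) = √(8454 - 122464) = √(-114010) = I*√114010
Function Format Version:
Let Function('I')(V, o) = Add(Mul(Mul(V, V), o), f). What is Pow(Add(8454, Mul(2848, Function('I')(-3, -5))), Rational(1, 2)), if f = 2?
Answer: Mul(I, Pow(114010, Rational(1, 2))) ≈ Mul(337.65, I)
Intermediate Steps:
Function('I')(V, o) = Add(2, Mul(o, Pow(V, 2))) (Function('I')(V, o) = Add(Mul(Mul(V, V), o), 2) = Add(Mul(Pow(V, 2), o), 2) = Add(Mul(o, Pow(V, 2)), 2) = Add(2, Mul(o, Pow(V, 2))))
Pow(Add(8454, Mul(2848, Function('I')(-3, -5))), Rational(1, 2)) = Pow(Add(8454, Mul(2848, Add(2, Mul(-5, Pow(-3, 2))))), Rational(1, 2)) = Pow(Add(8454, Mul(2848, Add(2, Mul(-5, 9)))), Rational(1, 2)) = Pow(Add(8454, Mul(2848, Add(2, -45))), Rational(1, 2)) = Pow(Add(8454, Mul(2848, -43)), Rational(1, 2)) = Pow(Add(8454, -122464), Rational(1, 2)) = Pow(-114010, Rational(1, 2)) = Mul(I, Pow(114010, Rational(1, 2)))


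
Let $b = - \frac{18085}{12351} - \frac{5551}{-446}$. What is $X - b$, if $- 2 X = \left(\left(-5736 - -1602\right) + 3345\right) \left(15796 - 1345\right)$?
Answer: $\frac{15701858406778}{2754273} \approx 5.7009 \cdot 10^{6}$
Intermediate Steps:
$X = \frac{11401839}{2}$ ($X = - \frac{\left(\left(-5736 - -1602\right) + 3345\right) \left(15796 - 1345\right)}{2} = - \frac{\left(\left(-5736 + 1602\right) + 3345\right) 14451}{2} = - \frac{\left(-4134 + 3345\right) 14451}{2} = - \frac{\left(-789\right) 14451}{2} = \left(- \frac{1}{2}\right) \left(-11401839\right) = \frac{11401839}{2} \approx 5.7009 \cdot 10^{6}$)
$b = \frac{60494491}{5508546}$ ($b = \left(-18085\right) \frac{1}{12351} - - \frac{5551}{446} = - \frac{18085}{12351} + \frac{5551}{446} = \frac{60494491}{5508546} \approx 10.982$)
$X - b = \frac{11401839}{2} - \frac{60494491}{5508546} = \frac{15701858406778}{2754273}$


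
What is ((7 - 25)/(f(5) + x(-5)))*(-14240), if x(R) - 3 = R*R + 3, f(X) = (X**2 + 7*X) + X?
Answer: 2670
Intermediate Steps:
f(X) = X**2 + 8*X
x(R) = 6 + R**2 (x(R) = 3 + (R*R + 3) = 3 + (R**2 + 3) = 3 + (3 + R**2) = 6 + R**2)
((7 - 25)/(f(5) + x(-5)))*(-14240) = ((7 - 25)/(5*(8 + 5) + (6 + (-5)**2)))*(-14240) = -18/(5*13 + (6 + 25))*(-14240) = -18/(65 + 31)*(-14240) = -18/96*(-14240) = -18*1/96*(-14240) = -3/16*(-14240) = 2670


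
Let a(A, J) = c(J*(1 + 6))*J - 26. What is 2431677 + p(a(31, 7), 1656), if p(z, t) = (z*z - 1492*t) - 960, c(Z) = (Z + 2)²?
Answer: 330508726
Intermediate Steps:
c(Z) = (2 + Z)²
a(A, J) = -26 + J*(2 + 7*J)² (a(A, J) = (2 + J*(1 + 6))²*J - 26 = (2 + J*7)²*J - 26 = (2 + 7*J)²*J - 26 = J*(2 + 7*J)² - 26 = -26 + J*(2 + 7*J)²)
p(z, t) = -960 + z² - 1492*t (p(z, t) = (z² - 1492*t) - 960 = -960 + z² - 1492*t)
2431677 + p(a(31, 7), 1656) = 2431677 + (-960 + (-26 + 7*(2 + 7*7)²)² - 1492*1656) = 2431677 + (-960 + (-26 + 7*(2 + 49)²)² - 2470752) = 2431677 + (-960 + (-26 + 7*51²)² - 2470752) = 2431677 + (-960 + (-26 + 7*2601)² - 2470752) = 2431677 + (-960 + (-26 + 18207)² - 2470752) = 2431677 + (-960 + 18181² - 2470752) = 2431677 + (-960 + 330548761 - 2470752) = 2431677 + 328077049 = 330508726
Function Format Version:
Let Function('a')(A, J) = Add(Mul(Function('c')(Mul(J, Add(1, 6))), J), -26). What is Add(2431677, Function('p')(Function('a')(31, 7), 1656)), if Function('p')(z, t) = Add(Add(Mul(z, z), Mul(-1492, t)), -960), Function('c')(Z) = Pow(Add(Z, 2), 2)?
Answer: 330508726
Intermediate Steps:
Function('c')(Z) = Pow(Add(2, Z), 2)
Function('a')(A, J) = Add(-26, Mul(J, Pow(Add(2, Mul(7, J)), 2))) (Function('a')(A, J) = Add(Mul(Pow(Add(2, Mul(J, Add(1, 6))), 2), J), -26) = Add(Mul(Pow(Add(2, Mul(J, 7)), 2), J), -26) = Add(Mul(Pow(Add(2, Mul(7, J)), 2), J), -26) = Add(Mul(J, Pow(Add(2, Mul(7, J)), 2)), -26) = Add(-26, Mul(J, Pow(Add(2, Mul(7, J)), 2))))
Function('p')(z, t) = Add(-960, Pow(z, 2), Mul(-1492, t)) (Function('p')(z, t) = Add(Add(Pow(z, 2), Mul(-1492, t)), -960) = Add(-960, Pow(z, 2), Mul(-1492, t)))
Add(2431677, Function('p')(Function('a')(31, 7), 1656)) = Add(2431677, Add(-960, Pow(Add(-26, Mul(7, Pow(Add(2, Mul(7, 7)), 2))), 2), Mul(-1492, 1656))) = Add(2431677, Add(-960, Pow(Add(-26, Mul(7, Pow(Add(2, 49), 2))), 2), -2470752)) = Add(2431677, Add(-960, Pow(Add(-26, Mul(7, Pow(51, 2))), 2), -2470752)) = Add(2431677, Add(-960, Pow(Add(-26, Mul(7, 2601)), 2), -2470752)) = Add(2431677, Add(-960, Pow(Add(-26, 18207), 2), -2470752)) = Add(2431677, Add(-960, Pow(18181, 2), -2470752)) = Add(2431677, Add(-960, 330548761, -2470752)) = Add(2431677, 328077049) = 330508726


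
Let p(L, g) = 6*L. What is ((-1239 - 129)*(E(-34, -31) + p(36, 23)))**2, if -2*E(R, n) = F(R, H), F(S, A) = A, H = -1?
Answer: 87717853584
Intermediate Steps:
E(R, n) = 1/2 (E(R, n) = -1/2*(-1) = 1/2)
((-1239 - 129)*(E(-34, -31) + p(36, 23)))**2 = ((-1239 - 129)*(1/2 + 6*36))**2 = (-1368*(1/2 + 216))**2 = (-1368*433/2)**2 = (-296172)**2 = 87717853584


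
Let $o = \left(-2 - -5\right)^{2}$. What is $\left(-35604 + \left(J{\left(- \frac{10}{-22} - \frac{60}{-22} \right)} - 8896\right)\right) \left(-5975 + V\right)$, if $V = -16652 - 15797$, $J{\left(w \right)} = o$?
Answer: $1709522184$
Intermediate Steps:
$o = 9$ ($o = \left(-2 + 5\right)^{2} = 3^{2} = 9$)
$J{\left(w \right)} = 9$
$V = -32449$ ($V = -16652 - 15797 = -32449$)
$\left(-35604 + \left(J{\left(- \frac{10}{-22} - \frac{60}{-22} \right)} - 8896\right)\right) \left(-5975 + V\right) = \left(-35604 + \left(9 - 8896\right)\right) \left(-5975 - 32449\right) = \left(-35604 + \left(9 - 8896\right)\right) \left(-38424\right) = \left(-35604 - 8887\right) \left(-38424\right) = \left(-44491\right) \left(-38424\right) = 1709522184$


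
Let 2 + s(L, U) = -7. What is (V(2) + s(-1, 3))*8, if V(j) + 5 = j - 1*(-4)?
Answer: -64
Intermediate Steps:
s(L, U) = -9 (s(L, U) = -2 - 7 = -9)
V(j) = -1 + j (V(j) = -5 + (j - 1*(-4)) = -5 + (j + 4) = -5 + (4 + j) = -1 + j)
(V(2) + s(-1, 3))*8 = ((-1 + 2) - 9)*8 = (1 - 9)*8 = -8*8 = -64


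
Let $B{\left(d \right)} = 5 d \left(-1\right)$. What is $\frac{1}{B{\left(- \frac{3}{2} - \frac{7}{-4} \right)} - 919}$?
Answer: $- \frac{4}{3681} \approx -0.0010867$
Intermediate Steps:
$B{\left(d \right)} = - 5 d$
$\frac{1}{B{\left(- \frac{3}{2} - \frac{7}{-4} \right)} - 919} = \frac{1}{- 5 \left(- \frac{3}{2} - \frac{7}{-4}\right) - 919} = \frac{1}{- 5 \left(\left(-3\right) \frac{1}{2} - - \frac{7}{4}\right) - 919} = \frac{1}{- 5 \left(- \frac{3}{2} + \frac{7}{4}\right) - 919} = \frac{1}{\left(-5\right) \frac{1}{4} - 919} = \frac{1}{- \frac{5}{4} - 919} = \frac{1}{- \frac{3681}{4}} = - \frac{4}{3681}$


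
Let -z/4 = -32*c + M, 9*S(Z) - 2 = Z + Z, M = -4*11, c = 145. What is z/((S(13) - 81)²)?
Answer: 1517616/491401 ≈ 3.0883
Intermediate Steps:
M = -44
S(Z) = 2/9 + 2*Z/9 (S(Z) = 2/9 + (Z + Z)/9 = 2/9 + (2*Z)/9 = 2/9 + 2*Z/9)
z = 18736 (z = -4*(-32*145 - 44) = -4*(-4640 - 44) = -4*(-4684) = 18736)
z/((S(13) - 81)²) = 18736/(((2/9 + (2/9)*13) - 81)²) = 18736/(((2/9 + 26/9) - 81)²) = 18736/((28/9 - 81)²) = 18736/((-701/9)²) = 18736/(491401/81) = 18736*(81/491401) = 1517616/491401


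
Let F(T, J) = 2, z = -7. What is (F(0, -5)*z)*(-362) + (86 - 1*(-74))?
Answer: 5228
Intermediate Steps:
(F(0, -5)*z)*(-362) + (86 - 1*(-74)) = (2*(-7))*(-362) + (86 - 1*(-74)) = -14*(-362) + (86 + 74) = 5068 + 160 = 5228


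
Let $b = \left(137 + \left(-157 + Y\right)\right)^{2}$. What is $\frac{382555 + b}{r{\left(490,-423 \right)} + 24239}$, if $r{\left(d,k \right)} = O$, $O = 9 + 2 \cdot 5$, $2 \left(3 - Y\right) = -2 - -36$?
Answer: $\frac{383711}{24258} \approx 15.818$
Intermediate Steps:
$Y = -14$ ($Y = 3 - \frac{-2 - -36}{2} = 3 - \frac{-2 + 36}{2} = 3 - 17 = -14$)
$O = 19$ ($O = 9 + 10 = 19$)
$r{\left(d,k \right)} = 19$
$b = 1156$ ($b = \left(137 - 171\right)^{2} = \left(-34\right)^{2} = 1156$)
$\frac{382555 + b}{r{\left(490,-423 \right)} + 24239} = \frac{382555 + 1156}{19 + 24239} = \frac{383711}{24258}$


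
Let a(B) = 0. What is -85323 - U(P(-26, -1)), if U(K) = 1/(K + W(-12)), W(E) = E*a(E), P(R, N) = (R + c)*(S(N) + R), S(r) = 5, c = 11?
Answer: -26876746/315 ≈ -85323.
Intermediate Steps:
P(R, N) = (5 + R)*(11 + R) (P(R, N) = (R + 11)*(5 + R) = (11 + R)*(5 + R) = (5 + R)*(11 + R))
W(E) = 0 (W(E) = E*0 = 0)
U(K) = 1/K (U(K) = 1/(K + 0) = 1/K)
-85323 - U(P(-26, -1)) = -85323 - 1/(55 + (-26)² + 16*(-26)) = -85323 - 1/(55 + 676 - 416) = -85323 - 1/315 = -26876746/315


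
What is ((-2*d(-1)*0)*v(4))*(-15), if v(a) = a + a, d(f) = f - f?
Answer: 0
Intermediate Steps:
d(f) = 0
v(a) = 2*a
((-2*d(-1)*0)*v(4))*(-15) = ((-2*0*0)*(2*4))*(-15) = ((0*0)*8)*(-15) = (0*8)*(-15) = 0*(-15) = 0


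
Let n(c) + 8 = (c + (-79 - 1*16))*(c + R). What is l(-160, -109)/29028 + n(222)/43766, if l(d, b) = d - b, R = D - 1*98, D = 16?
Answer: 85608925/211739908 ≈ 0.40431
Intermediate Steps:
R = -82 (R = 16 - 1*98 = 16 - 98 = -82)
n(c) = -8 + (-95 + c)*(-82 + c) (n(c) = -8 + (c + (-79 - 1*16))*(c - 82) = -8 + (c + (-79 - 16))*(-82 + c) = -8 + (c - 95)*(-82 + c) = -8 + (-95 + c)*(-82 + c))
l(-160, -109)/29028 + n(222)/43766 = (-160 - 1*(-109))/29028 + (7782 + 222² - 177*222)/43766 = (-160 + 109)*(1/29028) + (7782 + 49284 - 39294)*(1/43766) = -51*1/29028 + 17772*(1/43766) = -17/9676 + 8886/21883 = 85608925/211739908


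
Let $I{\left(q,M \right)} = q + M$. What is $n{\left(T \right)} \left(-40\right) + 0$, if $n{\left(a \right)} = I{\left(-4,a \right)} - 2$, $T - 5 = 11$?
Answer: $-400$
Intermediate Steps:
$T = 16$ ($T = 5 + 11 = 16$)
$I{\left(q,M \right)} = M + q$
$n{\left(a \right)} = -6 + a$ ($n{\left(a \right)} = \left(a - 4\right) - 2 = \left(-4 + a\right) - 2 = -6 + a$)
$n{\left(T \right)} \left(-40\right) + 0 = \left(-6 + 16\right) \left(-40\right) + 0 = 10 \left(-40\right) + 0 = -400 + 0 = -400$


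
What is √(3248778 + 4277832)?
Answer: 3*√836290 ≈ 2743.5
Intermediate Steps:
√(3248778 + 4277832) = √7526610 = 3*√836290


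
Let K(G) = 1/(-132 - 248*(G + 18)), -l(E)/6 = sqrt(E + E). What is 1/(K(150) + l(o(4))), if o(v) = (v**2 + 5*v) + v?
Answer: 41796/5031088174079 - 41925734784*sqrt(5)/5031088174079 ≈ -0.018634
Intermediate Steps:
o(v) = v**2 + 6*v
l(E) = -6*sqrt(2)*sqrt(E) (l(E) = -6*sqrt(E + E) = -6*sqrt(2)*sqrt(E))
K(G) = 1/(-4596 - 248*G) (K(G) = 1/(-132 - 248*(18 + G)) = 1/(-132 + (-4464 - 248*G)) = 1/(-4596 - 248*G))
1/(K(150) + l(o(4))) = 1/(-1/(4596 + 248*150) - 6*sqrt(2)*sqrt(4*(6 + 4))) = 1/(-1/(4596 + 37200) - 6*sqrt(2)*sqrt(4*10)) = 1/(-1/41796 - 6*sqrt(2)*sqrt(40)) = 1/(-1*1/41796 - 6*sqrt(2)*2*sqrt(10)) = 1/(-1/41796 - 24*sqrt(5))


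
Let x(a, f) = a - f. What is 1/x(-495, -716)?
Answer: 1/221 ≈ 0.0045249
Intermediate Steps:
1/x(-495, -716) = 1/(-495 - 1*(-716)) = 1/(-495 + 716) = 1/221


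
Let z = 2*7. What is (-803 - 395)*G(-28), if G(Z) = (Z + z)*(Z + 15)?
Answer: -218036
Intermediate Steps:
z = 14
G(Z) = (14 + Z)*(15 + Z) (G(Z) = (Z + 14)*(Z + 15) = (14 + Z)*(15 + Z))
(-803 - 395)*G(-28) = (-803 - 395)*(210 + (-28)**2 + 29*(-28)) = -1198*(210 + 784 - 812) = -1198*182 = -218036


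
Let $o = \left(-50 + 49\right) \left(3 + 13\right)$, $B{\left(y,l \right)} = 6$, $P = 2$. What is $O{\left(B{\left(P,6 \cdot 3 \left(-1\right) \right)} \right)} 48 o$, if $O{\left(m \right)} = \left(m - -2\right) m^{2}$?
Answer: $-221184$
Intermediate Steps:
$O{\left(m \right)} = m^{2} \left(2 + m\right)$ ($O{\left(m \right)} = \left(m + 2\right) m^{2} = \left(2 + m\right) m^{2} = m^{2} \left(2 + m\right)$)
$o = -16$ ($o = \left(-1\right) 16 = -16$)
$O{\left(B{\left(P,6 \cdot 3 \left(-1\right) \right)} \right)} 48 o = 6^{2} \left(2 + 6\right) 48 \left(-16\right) = 36 \cdot 8 \cdot 48 \left(-16\right) = 288 \cdot 48 \left(-16\right) = 13824 \left(-16\right) = -221184$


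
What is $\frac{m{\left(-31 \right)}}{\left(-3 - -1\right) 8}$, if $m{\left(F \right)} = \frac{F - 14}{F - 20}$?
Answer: $- \frac{15}{272} \approx -0.055147$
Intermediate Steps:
$m{\left(F \right)} = \frac{-14 + F}{-20 + F}$
$\frac{m{\left(-31 \right)}}{\left(-3 - -1\right) 8} = \frac{\frac{1}{-20 - 31} \left(-14 - 31\right)}{\left(-3 - -1\right) 8} = \frac{\frac{1}{-51} \left(-45\right)}{\left(-3 + 1\right) 8} = \frac{\left(- \frac{1}{51}\right) \left(-45\right)}{\left(-2\right) 8} = \frac{15}{17 \left(-16\right)} = \frac{15}{17} \left(- \frac{1}{16}\right) = - \frac{15}{272}$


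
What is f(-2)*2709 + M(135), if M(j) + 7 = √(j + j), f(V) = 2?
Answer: 5411 + 3*√30 ≈ 5427.4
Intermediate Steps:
M(j) = -7 + √2*√j (M(j) = -7 + √(j + j) = -7 + √(2*j) = -7 + √2*√j)
f(-2)*2709 + M(135) = 2*2709 + (-7 + √2*√135) = 5418 + (-7 + √2*(3*√15)) = 5418 + (-7 + 3*√30) = 5411 + 3*√30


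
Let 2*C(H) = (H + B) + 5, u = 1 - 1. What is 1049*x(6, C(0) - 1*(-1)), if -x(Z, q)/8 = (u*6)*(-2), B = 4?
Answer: 0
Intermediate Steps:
u = 0
C(H) = 9/2 + H/2 (C(H) = ((H + 4) + 5)/2 = ((4 + H) + 5)/2 = (9 + H)/2 = 9/2 + H/2)
x(Z, q) = 0 (x(Z, q) = -8*0*6*(-2) = -0*(-2) = -8*0 = 0)
1049*x(6, C(0) - 1*(-1)) = 1049*0 = 0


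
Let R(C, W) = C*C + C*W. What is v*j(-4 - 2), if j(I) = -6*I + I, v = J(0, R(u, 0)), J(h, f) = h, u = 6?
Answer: 0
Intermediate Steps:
R(C, W) = C² + C*W
v = 0
j(I) = -5*I
v*j(-4 - 2) = 0*(-5*(-4 - 2)) = 0*(-5*(-6)) = 0*30 = 0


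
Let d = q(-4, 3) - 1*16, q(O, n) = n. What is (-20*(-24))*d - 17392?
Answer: -23632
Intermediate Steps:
d = -13 (d = 3 - 1*16 = 3 - 16 = -13)
(-20*(-24))*d - 17392 = -20*(-24)*(-13) - 17392 = 480*(-13) - 17392 = -6240 - 17392 = -23632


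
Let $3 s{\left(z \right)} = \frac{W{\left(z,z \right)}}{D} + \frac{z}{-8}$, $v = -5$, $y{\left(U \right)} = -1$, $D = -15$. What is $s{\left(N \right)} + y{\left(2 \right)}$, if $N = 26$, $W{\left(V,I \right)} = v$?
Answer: $- \frac{71}{36} \approx -1.9722$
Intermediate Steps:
$W{\left(V,I \right)} = -5$
$s{\left(z \right)} = \frac{1}{9} - \frac{z}{24}$ ($s{\left(z \right)} = \frac{- \frac{5}{-15} + \frac{z}{-8}}{3} = \frac{\left(-5\right) \left(- \frac{1}{15}\right) + z \left(- \frac{1}{8}\right)}{3} = \frac{\frac{1}{3} - \frac{z}{8}}{3} = \frac{1}{9} - \frac{z}{24}$)
$s{\left(N \right)} + y{\left(2 \right)} = \left(\frac{1}{9} - \frac{13}{12}\right) - 1 = - \frac{35}{36} - 1 = - \frac{71}{36}$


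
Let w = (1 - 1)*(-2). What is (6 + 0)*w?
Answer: 0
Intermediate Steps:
w = 0 (w = 0*(-2) = 0)
(6 + 0)*w = (6 + 0)*0 = 6*0 = 0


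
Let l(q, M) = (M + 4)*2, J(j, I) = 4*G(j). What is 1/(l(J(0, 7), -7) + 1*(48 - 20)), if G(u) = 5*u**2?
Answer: 1/22 ≈ 0.045455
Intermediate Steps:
J(j, I) = 20*j**2 (J(j, I) = 4*(5*j**2) = 20*j**2)
l(q, M) = 8 + 2*M (l(q, M) = (4 + M)*2 = 8 + 2*M)
1/(l(J(0, 7), -7) + 1*(48 - 20)) = 1/((8 + 2*(-7)) + 1*(48 - 20)) = 1/((8 - 14) + 1*28) = 1/(-6 + 28) = 1/22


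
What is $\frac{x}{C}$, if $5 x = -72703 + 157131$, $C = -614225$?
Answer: $- \frac{84428}{3071125} \approx -0.027491$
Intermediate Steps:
$x = \frac{84428}{5}$ ($x = \frac{-72703 + 157131}{5} = \frac{1}{5} \cdot 84428 = \frac{84428}{5} \approx 16886.0$)
$\frac{x}{C} = \frac{84428}{5 \left(-614225\right)} = \frac{84428}{5} \left(- \frac{1}{614225}\right) = - \frac{84428}{3071125}$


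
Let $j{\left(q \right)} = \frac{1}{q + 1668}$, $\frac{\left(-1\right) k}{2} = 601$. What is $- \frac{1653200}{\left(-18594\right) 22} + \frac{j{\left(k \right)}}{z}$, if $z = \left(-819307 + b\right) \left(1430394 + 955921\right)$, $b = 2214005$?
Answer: $\frac{641001832750494788267}{158609567940708541140} \approx 4.0414$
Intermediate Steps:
$k = -1202$ ($k = \left(-2\right) 601 = -1202$)
$j{\left(q \right)} = \frac{1}{1668 + q}$
$z = 3328188757870$ ($z = \left(-819307 + 2214005\right) \left(1430394 + 955921\right) = 1394698 \cdot 2386315 = 3328188757870$)
$- \frac{1653200}{\left(-18594\right) 22} + \frac{j{\left(k \right)}}{z} = - \frac{1653200}{\left(-18594\right) 22} + \frac{1}{\left(1668 - 1202\right) 3328188757870} = - \frac{1653200}{-409068} + \frac{1}{466} \cdot \frac{1}{3328188757870} = \left(-1653200\right) \left(- \frac{1}{409068}\right) + \frac{1}{466} \cdot \frac{1}{3328188757870} = \frac{413300}{102267} + \frac{1}{1550935961167420} = \frac{641001832750494788267}{158609567940708541140}$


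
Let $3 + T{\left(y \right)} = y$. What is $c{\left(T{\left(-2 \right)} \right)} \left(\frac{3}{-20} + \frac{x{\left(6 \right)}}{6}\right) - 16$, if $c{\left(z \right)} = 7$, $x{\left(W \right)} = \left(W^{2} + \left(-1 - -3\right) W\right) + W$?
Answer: $\frac{919}{20} \approx 45.95$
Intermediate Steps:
$T{\left(y \right)} = -3 + y$
$x{\left(W \right)} = W^{2} + 3 W$ ($x{\left(W \right)} = \left(W^{2} + \left(-1 + 3\right) W\right) + W = \left(W^{2} + 2 W\right) + W = W^{2} + 3 W$)
$c{\left(T{\left(-2 \right)} \right)} \left(\frac{3}{-20} + \frac{x{\left(6 \right)}}{6}\right) - 16 = 7 \left(\frac{3}{-20} + \frac{6 \left(3 + 6\right)}{6}\right) - 16 = 7 \left(3 \left(- \frac{1}{20}\right) + 6 \cdot 9 \cdot \frac{1}{6}\right) - 16 = 7 \left(- \frac{3}{20} + 54 \cdot \frac{1}{6}\right) - 16 = 7 \left(- \frac{3}{20} + 9\right) - 16 = 7 \cdot \frac{177}{20} - 16 = \frac{1239}{20} - 16 = \frac{919}{20}$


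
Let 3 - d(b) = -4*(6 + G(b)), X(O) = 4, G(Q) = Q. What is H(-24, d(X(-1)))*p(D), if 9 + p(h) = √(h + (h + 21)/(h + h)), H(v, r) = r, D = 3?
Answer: -387 + 43*√7 ≈ -273.23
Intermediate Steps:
d(b) = 27 + 4*b (d(b) = 3 - (-4)*(6 + b) = 3 - (-24 - 4*b) = 3 + (24 + 4*b) = 27 + 4*b)
p(h) = -9 + √(h + (21 + h)/(2*h)) (p(h) = -9 + √(h + (h + 21)/(h + h)) = -9 + √(h + (21 + h)/((2*h))) = -9 + √(h + (21 + h)*(1/(2*h))) = -9 + √(h + (21 + h)/(2*h)))
H(-24, d(X(-1)))*p(D) = (27 + 4*4)*(-9 + √(2 + 4*3 + 42/3)/2) = (27 + 16)*(-9 + √(2 + 12 + 42*(⅓))/2) = 43*(-9 + √(2 + 12 + 14)/2) = 43*(-9 + √28/2) = 43*(-9 + (2*√7)/2) = 43*(-9 + √7) = -387 + 43*√7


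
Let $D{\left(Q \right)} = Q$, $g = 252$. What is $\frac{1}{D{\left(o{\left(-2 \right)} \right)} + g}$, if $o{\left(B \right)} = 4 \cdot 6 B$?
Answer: $\frac{1}{204} \approx 0.004902$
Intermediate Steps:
$o{\left(B \right)} = 24 B$
$\frac{1}{D{\left(o{\left(-2 \right)} \right)} + g} = \frac{1}{24 \left(-2\right) + 252} = \frac{1}{-48 + 252} = \frac{1}{204}$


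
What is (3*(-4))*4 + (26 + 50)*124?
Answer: 9376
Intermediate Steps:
(3*(-4))*4 + (26 + 50)*124 = -12*4 + 76*124 = -48 + 9424 = 9376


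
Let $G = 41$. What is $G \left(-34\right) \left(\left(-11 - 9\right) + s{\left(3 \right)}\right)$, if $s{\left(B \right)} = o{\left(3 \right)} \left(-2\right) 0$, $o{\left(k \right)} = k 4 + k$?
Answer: $27880$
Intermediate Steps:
$o{\left(k \right)} = 5 k$ ($o{\left(k \right)} = 4 k + k = 5 k$)
$s{\left(B \right)} = 0$ ($s{\left(B \right)} = 5 \cdot 3 \left(-2\right) 0 = 15 \left(-2\right) 0 = \left(-30\right) 0 = 0$)
$G \left(-34\right) \left(\left(-11 - 9\right) + s{\left(3 \right)}\right) = 41 \left(-34\right) \left(\left(-11 - 9\right) + 0\right) = - 1394 \left(-20 + 0\right) = \left(-1394\right) \left(-20\right) = 27880$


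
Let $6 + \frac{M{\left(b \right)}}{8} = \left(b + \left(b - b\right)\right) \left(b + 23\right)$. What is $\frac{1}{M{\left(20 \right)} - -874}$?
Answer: $\frac{1}{7706} \approx 0.00012977$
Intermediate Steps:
$M{\left(b \right)} = -48 + 8 b \left(23 + b\right)$ ($M{\left(b \right)} = -48 + 8 \left(b + \left(b - b\right)\right) \left(b + 23\right) = -48 + 8 \left(b + 0\right) \left(23 + b\right) = -48 + 8 b \left(23 + b\right)$)
$\frac{1}{M{\left(20 \right)} - -874} = \frac{1}{\left(-48 + 8 \cdot 20^{2} + 184 \cdot 20\right) - -874} = \frac{1}{\left(-48 + 8 \cdot 400 + 3680\right) + 874} = \frac{1}{\left(-48 + 3200 + 3680\right) + 874} = \frac{1}{6832 + 874} = \frac{1}{7706}$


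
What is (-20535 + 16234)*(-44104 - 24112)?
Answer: 293397016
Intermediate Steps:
(-20535 + 16234)*(-44104 - 24112) = -4301*(-68216) = 293397016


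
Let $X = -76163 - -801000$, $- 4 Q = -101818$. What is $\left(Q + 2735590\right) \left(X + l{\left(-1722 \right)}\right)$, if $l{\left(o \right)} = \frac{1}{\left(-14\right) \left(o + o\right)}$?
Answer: $\frac{192990057096876577}{96432} \approx 2.0013 \cdot 10^{12}$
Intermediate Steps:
$Q = \frac{50909}{2}$ ($Q = \left(- \frac{1}{4}\right) \left(-101818\right) = \frac{50909}{2} \approx 25455.0$)
$X = 724837$ ($X = -76163 + 801000 = 724837$)
$l{\left(o \right)} = - \frac{1}{28 o}$ ($l{\left(o \right)} = \frac{1}{\left(-14\right) 2 o} = \frac{1}{\left(-28\right) o} = - \frac{1}{28 o}$)
$\left(Q + 2735590\right) \left(X + l{\left(-1722 \right)}\right) = \left(\frac{50909}{2} + 2735590\right) \left(724837 - \frac{1}{28 \left(-1722\right)}\right) = \frac{5522089 \left(724837 - - \frac{1}{48216}\right)}{2} = \frac{5522089 \left(724837 + \frac{1}{48216}\right)}{2} = \frac{5522089}{2} \cdot \frac{34948740793}{48216} = \frac{192990057096876577}{96432}$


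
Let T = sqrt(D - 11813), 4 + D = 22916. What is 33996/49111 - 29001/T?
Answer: 33996/49111 - 29001*sqrt(11099)/11099 ≈ -274.59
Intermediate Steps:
D = 22912 (D = -4 + 22916 = 22912)
T = sqrt(11099) (T = sqrt(22912 - 11813) = sqrt(11099) ≈ 105.35)
33996/49111 - 29001/T = 33996/49111 - 29001*sqrt(11099)/11099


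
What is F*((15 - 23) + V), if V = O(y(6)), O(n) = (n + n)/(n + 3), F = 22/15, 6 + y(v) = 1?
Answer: -22/5 ≈ -4.4000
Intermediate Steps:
y(v) = -5 (y(v) = -6 + 1 = -5)
F = 22/15 (F = 22*(1/15) = 22/15 ≈ 1.4667)
O(n) = 2*n/(3 + n) (O(n) = (2*n)/(3 + n) = 2*n/(3 + n))
V = 5 (V = 2*(-5)/(3 - 5) = 2*(-5)/(-2) = 2*(-5)*(-1/2) = 5)
F*((15 - 23) + V) = 22*((15 - 23) + 5)/15 = 22*(-8 + 5)/15 = (22/15)*(-3) = -22/5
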